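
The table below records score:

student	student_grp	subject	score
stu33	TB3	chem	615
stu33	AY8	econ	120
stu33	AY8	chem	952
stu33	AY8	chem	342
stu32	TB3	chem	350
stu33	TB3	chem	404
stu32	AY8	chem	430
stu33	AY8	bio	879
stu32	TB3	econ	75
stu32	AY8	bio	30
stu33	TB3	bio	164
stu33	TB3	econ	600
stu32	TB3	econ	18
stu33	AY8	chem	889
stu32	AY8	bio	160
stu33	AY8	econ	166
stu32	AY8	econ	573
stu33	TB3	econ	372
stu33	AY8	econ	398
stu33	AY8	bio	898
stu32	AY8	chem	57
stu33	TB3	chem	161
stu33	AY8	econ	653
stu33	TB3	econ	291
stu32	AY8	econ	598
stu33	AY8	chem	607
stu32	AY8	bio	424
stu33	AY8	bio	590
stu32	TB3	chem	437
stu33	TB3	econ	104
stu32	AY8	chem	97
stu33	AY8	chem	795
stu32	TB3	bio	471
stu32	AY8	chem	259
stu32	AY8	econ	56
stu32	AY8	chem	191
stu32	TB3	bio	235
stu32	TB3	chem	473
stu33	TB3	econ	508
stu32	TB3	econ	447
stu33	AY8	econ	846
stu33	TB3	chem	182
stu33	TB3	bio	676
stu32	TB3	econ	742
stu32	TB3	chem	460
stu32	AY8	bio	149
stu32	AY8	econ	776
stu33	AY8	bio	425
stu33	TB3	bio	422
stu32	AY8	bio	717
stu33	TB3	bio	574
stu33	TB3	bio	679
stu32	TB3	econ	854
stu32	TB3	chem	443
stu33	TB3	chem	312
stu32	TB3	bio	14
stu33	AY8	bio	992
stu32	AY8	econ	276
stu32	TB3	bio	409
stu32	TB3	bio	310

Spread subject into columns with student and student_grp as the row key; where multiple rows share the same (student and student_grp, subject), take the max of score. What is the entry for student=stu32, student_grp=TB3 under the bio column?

471

Rows with student=stu32, student_grp=TB3 and subject=bio: score values are 471, 235, 14, 409, 310.
max(471, 235, 14, 409, 310) = 471.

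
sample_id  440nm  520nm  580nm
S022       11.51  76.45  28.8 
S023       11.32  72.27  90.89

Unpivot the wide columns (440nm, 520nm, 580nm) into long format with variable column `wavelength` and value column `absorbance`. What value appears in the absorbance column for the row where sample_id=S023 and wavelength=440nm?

Unpivoting turns each (sample_id, wide-column) pair into one long row.
The wide cell at row S023, column 440nm holds 11.32, so the long row (S023, 440nm) has absorbance=11.32.

11.32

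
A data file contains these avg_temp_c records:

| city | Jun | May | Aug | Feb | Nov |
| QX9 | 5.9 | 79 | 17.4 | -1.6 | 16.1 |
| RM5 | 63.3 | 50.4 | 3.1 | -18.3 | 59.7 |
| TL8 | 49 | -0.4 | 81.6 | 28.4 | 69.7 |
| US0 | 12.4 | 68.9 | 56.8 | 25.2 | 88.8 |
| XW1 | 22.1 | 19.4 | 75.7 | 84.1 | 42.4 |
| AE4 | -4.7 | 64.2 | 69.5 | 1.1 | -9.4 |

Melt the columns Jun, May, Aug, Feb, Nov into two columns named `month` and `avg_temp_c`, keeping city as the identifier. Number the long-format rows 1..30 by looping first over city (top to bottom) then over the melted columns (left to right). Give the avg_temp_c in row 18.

30 rows total (6 × 5). Row 18: index ⌊(18-1)/5⌋ = 3 into city → US0; (18-1) mod 5 = 2 into the melted columns → Aug.
So row 18 is (US0, Aug, 56.8); avg_temp_c = 56.8.

56.8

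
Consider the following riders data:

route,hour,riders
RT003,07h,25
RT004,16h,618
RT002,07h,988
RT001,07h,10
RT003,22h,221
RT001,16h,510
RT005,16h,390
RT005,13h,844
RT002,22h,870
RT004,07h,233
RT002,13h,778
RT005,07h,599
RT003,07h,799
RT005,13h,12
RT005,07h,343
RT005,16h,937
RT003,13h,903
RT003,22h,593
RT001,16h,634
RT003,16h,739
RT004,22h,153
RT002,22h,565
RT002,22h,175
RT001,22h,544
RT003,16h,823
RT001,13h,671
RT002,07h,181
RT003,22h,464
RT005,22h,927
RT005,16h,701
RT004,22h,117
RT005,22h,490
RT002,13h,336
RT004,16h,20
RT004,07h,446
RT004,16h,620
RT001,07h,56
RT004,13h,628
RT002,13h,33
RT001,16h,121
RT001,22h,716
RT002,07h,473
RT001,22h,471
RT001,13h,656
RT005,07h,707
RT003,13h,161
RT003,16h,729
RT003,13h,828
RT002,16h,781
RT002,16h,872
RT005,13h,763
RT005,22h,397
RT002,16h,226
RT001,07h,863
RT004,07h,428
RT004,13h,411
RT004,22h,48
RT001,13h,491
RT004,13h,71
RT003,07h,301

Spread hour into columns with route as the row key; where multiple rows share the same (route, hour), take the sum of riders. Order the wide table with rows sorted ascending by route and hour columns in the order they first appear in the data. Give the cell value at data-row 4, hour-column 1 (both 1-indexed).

With rows sorted ascending by route, row 4 is route=RT004. hour columns in first-appearance order: 07h, 16h, 22h, 13h; column 1 is 07h.
Long rows with route=RT004, hour=07h: 233 + 446 + 428 = 1107.

1107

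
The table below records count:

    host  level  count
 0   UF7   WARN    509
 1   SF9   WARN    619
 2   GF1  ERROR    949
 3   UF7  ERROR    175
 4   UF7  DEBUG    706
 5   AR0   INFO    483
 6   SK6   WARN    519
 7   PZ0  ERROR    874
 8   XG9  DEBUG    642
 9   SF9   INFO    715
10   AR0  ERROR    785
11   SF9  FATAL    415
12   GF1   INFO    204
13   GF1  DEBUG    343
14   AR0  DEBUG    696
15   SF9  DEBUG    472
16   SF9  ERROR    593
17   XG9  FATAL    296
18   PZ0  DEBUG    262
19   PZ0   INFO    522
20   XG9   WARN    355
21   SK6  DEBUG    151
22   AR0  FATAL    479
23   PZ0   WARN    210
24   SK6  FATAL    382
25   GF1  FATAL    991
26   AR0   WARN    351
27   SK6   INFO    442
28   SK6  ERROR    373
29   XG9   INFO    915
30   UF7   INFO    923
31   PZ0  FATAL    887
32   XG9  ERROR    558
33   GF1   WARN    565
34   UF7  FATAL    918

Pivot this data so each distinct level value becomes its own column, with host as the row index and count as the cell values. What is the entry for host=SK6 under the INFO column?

442

Wide layout: rows indexed by host, columns are the 5 distinct level values (WARN, ERROR, DEBUG, INFO, FATAL).
Cell (host=SK6, level=INFO) draws from the long row where host=SK6 and level=INFO, which has count=442.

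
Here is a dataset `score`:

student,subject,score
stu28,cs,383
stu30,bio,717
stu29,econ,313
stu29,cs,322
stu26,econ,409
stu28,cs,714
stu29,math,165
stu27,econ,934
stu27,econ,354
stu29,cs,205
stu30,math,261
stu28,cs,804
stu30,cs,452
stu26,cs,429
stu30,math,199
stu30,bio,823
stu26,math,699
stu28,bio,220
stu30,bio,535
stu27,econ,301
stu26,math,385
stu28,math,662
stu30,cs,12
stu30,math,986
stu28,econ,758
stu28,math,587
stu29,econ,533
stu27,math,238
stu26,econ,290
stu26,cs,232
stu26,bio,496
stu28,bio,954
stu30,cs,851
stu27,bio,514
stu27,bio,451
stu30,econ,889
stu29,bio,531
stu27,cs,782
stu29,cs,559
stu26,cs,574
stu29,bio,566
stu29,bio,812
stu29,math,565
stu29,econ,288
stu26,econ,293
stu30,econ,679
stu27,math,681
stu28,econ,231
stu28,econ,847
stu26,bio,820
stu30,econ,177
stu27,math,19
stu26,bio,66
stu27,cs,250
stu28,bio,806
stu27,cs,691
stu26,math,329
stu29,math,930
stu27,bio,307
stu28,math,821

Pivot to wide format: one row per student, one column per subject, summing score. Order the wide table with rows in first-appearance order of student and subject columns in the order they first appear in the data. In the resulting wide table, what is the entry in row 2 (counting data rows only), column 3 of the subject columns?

1745

With rows in first-appearance order of student, row 2 is student=stu30. subject columns in first-appearance order: cs, bio, econ, math; column 3 is econ.
Long rows with student=stu30, subject=econ: 889 + 679 + 177 = 1745.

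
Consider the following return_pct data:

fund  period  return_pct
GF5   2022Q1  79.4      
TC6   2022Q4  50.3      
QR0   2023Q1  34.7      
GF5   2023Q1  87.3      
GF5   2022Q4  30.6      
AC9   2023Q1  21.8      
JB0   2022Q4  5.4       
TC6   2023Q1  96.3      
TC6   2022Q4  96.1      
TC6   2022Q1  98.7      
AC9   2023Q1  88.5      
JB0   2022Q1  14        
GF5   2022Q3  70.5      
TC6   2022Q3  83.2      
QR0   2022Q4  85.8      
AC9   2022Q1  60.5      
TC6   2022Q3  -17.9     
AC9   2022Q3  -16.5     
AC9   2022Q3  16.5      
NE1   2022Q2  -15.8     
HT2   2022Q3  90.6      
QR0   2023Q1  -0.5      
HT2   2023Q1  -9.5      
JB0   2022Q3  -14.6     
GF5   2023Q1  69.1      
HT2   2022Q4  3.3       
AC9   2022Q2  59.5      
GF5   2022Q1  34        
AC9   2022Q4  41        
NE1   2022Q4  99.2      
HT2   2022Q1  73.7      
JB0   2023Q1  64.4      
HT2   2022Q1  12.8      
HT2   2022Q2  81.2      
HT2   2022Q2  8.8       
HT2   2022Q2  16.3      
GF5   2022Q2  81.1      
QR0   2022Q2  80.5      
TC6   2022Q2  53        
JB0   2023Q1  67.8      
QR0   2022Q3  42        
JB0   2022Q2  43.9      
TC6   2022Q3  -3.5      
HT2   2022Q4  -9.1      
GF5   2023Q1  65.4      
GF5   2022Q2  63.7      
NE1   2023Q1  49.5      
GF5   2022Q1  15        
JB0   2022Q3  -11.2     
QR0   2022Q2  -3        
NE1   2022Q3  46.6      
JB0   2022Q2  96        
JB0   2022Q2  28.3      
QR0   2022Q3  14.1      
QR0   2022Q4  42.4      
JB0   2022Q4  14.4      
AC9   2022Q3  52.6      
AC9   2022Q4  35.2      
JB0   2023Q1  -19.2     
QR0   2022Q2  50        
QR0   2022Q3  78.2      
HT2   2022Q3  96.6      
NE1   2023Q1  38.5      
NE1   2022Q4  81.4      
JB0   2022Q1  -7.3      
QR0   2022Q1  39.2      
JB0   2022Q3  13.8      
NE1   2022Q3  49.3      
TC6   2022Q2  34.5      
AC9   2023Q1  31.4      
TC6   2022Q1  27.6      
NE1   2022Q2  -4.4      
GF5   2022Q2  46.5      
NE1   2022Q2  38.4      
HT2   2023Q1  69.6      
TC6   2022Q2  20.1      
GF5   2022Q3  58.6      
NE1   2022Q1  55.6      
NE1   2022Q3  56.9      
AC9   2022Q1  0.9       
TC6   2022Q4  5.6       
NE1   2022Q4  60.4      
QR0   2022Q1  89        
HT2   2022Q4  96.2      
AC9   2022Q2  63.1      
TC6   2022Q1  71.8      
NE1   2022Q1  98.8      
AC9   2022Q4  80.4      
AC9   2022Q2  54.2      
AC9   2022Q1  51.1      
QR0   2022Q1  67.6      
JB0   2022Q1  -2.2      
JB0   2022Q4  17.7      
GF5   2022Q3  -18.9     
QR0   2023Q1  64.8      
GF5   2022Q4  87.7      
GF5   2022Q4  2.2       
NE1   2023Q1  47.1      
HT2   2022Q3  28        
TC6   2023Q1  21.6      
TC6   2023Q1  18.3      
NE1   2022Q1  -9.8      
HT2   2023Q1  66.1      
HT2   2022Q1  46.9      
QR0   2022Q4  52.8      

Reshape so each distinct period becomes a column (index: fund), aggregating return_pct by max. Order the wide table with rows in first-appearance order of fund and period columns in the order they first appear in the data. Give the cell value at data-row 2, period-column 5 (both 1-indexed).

With rows in first-appearance order of fund, row 2 is fund=TC6. period columns in first-appearance order: 2022Q1, 2022Q4, 2023Q1, 2022Q3, 2022Q2; column 5 is 2022Q2.
Long rows with fund=TC6, period=2022Q2: max(53, 34.5, 20.1) = 53.

53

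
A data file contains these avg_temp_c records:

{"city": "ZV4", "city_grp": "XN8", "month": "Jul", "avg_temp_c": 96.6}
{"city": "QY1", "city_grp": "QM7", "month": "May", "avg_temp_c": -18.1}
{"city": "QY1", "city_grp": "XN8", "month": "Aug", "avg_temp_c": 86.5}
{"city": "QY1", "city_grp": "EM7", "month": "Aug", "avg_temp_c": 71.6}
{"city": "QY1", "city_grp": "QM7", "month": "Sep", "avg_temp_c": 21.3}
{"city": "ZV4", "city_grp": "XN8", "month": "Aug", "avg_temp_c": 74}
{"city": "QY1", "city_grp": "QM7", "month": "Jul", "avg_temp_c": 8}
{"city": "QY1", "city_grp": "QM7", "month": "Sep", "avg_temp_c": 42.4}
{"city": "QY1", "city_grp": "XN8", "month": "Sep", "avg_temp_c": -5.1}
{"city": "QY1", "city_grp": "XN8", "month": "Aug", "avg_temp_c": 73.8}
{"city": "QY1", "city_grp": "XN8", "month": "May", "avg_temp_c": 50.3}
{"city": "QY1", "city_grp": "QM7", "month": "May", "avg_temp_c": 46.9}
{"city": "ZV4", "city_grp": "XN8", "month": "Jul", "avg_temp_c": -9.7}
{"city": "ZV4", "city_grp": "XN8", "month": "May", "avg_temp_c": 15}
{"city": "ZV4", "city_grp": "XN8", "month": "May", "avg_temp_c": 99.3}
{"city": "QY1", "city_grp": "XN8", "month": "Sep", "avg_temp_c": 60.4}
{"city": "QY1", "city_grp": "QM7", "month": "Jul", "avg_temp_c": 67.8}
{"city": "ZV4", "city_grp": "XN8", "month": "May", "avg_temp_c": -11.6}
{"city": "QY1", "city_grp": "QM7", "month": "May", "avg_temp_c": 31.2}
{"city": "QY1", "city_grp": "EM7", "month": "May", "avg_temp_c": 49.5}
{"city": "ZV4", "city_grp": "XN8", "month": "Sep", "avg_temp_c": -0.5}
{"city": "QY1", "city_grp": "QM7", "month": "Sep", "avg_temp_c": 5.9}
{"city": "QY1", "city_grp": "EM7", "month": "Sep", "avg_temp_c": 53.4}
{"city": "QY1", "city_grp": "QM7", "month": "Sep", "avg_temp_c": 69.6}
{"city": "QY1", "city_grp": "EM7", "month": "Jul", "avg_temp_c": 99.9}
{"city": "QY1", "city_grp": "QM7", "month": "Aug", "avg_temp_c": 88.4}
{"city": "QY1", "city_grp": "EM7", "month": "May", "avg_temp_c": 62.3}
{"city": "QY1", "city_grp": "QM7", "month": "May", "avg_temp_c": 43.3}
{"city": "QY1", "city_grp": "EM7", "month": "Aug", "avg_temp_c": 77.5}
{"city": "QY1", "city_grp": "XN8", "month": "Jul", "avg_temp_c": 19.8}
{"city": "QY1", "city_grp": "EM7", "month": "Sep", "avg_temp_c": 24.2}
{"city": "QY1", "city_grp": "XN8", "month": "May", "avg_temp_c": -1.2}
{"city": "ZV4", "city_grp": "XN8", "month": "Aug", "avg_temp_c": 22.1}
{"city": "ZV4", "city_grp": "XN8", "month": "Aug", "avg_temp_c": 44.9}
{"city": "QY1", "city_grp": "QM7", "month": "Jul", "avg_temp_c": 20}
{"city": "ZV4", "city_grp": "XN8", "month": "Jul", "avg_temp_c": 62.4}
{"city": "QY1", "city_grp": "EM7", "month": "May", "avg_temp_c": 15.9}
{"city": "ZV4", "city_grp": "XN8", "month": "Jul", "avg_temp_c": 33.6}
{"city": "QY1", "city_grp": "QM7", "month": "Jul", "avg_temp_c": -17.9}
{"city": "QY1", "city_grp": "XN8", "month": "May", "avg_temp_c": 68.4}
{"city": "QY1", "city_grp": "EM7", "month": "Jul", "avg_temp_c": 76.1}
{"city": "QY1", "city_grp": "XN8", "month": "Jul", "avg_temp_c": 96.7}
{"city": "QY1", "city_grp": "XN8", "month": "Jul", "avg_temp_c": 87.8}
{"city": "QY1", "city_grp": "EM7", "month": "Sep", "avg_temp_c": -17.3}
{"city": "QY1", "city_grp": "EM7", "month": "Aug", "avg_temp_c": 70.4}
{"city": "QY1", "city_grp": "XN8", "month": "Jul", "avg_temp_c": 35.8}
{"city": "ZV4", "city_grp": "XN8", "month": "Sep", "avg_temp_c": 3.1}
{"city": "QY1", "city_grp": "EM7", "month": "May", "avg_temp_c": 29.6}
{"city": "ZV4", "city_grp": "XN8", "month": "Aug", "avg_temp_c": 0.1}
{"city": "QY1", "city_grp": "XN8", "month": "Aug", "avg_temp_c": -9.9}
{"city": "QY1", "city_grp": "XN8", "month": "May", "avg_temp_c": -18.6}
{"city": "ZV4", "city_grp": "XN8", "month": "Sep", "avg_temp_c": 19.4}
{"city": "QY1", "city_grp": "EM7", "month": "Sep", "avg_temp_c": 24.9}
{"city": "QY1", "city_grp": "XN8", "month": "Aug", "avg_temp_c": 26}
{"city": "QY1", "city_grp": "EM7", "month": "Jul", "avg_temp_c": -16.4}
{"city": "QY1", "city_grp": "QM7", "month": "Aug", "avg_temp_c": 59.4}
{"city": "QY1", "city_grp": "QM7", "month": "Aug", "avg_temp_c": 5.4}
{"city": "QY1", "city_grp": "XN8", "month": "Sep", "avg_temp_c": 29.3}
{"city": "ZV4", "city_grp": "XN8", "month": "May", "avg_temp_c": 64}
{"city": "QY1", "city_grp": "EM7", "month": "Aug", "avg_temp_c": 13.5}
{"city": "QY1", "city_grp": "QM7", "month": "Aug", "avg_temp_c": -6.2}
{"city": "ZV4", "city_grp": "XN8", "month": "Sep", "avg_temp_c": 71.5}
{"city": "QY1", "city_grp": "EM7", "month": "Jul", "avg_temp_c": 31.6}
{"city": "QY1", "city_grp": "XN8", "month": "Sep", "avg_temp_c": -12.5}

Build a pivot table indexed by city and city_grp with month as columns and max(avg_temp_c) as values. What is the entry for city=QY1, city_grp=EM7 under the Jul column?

99.9

Rows with city=QY1, city_grp=EM7 and month=Jul: avg_temp_c values are 99.9, 76.1, -16.4, 31.6.
max(99.9, 76.1, -16.4, 31.6) = 99.9.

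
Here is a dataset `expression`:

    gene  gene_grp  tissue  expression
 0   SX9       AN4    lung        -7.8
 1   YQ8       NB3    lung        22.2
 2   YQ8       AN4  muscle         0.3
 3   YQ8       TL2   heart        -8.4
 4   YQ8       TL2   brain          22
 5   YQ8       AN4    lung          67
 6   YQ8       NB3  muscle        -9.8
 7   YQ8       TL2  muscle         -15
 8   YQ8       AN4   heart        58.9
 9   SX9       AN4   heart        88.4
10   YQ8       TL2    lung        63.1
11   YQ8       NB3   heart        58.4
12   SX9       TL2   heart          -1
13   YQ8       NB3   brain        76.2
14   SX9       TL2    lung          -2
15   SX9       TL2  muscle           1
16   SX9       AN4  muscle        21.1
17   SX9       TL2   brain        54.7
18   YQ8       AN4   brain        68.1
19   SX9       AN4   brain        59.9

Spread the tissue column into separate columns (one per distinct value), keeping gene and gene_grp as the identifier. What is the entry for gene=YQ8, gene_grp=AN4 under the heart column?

Wide layout: rows indexed by gene and gene_grp, columns are the 4 distinct tissue values (lung, muscle, heart, brain).
Cell (gene=YQ8, gene_grp=AN4, tissue=heart) draws from the long row where gene=YQ8, gene_grp=AN4 and tissue=heart, which has expression=58.9.

58.9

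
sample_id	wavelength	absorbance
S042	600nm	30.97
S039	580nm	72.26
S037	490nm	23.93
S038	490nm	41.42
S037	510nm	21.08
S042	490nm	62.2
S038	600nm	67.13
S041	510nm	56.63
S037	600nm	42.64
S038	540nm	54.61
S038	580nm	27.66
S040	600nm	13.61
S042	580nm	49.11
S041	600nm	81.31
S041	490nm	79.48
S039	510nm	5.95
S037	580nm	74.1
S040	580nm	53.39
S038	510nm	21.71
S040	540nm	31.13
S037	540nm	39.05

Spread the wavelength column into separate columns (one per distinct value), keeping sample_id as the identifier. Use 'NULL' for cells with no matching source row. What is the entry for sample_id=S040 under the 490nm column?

No long-format row has sample_id=S040 and wavelength=490nm, so the cell is NULL.

NULL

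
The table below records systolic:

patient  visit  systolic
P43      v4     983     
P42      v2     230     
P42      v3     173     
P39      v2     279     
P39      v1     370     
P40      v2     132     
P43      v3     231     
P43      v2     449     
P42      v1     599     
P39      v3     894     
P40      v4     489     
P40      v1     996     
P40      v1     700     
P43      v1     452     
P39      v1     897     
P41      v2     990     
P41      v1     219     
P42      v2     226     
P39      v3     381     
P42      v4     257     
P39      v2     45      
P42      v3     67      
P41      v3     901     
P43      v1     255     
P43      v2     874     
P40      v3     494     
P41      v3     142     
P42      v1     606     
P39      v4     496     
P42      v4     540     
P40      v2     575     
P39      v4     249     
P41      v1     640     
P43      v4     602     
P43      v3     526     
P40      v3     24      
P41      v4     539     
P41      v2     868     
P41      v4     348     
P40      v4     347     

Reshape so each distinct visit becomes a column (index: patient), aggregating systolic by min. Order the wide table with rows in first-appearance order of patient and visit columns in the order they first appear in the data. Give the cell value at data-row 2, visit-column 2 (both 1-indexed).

226

With rows in first-appearance order of patient, row 2 is patient=P42. visit columns in first-appearance order: v4, v2, v3, v1; column 2 is v2.
Long rows with patient=P42, visit=v2: min(230, 226) = 226.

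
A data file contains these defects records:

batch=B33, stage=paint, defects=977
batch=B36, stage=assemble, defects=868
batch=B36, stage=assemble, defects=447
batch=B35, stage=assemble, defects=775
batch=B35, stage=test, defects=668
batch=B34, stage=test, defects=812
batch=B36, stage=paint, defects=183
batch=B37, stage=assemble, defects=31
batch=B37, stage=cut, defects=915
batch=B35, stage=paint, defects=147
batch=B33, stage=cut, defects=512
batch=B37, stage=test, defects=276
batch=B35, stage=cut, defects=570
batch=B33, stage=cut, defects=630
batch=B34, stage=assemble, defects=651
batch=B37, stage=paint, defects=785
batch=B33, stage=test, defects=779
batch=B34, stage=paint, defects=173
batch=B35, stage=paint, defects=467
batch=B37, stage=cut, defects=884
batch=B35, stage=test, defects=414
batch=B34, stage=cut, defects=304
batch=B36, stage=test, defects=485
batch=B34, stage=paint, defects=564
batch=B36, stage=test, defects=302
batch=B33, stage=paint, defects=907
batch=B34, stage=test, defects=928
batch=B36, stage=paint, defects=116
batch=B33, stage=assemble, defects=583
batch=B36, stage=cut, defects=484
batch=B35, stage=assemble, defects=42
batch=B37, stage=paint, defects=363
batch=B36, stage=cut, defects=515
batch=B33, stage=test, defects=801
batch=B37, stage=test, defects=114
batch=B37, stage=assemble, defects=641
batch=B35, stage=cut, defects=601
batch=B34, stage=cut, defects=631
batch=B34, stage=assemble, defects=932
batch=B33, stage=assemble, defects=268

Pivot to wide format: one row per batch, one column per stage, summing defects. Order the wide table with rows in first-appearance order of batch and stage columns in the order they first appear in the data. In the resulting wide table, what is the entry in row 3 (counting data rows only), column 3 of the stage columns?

With rows in first-appearance order of batch, row 3 is batch=B35. stage columns in first-appearance order: paint, assemble, test, cut; column 3 is test.
Long rows with batch=B35, stage=test: 668 + 414 = 1082.

1082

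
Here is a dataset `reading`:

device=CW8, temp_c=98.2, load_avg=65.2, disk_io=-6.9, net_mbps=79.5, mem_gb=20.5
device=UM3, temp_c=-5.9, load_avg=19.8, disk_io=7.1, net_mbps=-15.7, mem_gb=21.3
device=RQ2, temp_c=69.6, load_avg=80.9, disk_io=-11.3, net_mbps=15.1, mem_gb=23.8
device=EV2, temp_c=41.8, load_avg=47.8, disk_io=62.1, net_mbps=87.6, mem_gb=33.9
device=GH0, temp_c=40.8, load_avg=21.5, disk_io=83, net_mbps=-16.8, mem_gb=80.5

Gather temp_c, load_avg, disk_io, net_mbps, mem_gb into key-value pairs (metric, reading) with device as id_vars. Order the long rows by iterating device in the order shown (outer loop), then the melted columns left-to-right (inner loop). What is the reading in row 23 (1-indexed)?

25 rows total (5 × 5). Row 23: index ⌊(23-1)/5⌋ = 4 into device → GH0; (23-1) mod 5 = 2 into the melted columns → disk_io.
So row 23 is (GH0, disk_io, 83); reading = 83.

83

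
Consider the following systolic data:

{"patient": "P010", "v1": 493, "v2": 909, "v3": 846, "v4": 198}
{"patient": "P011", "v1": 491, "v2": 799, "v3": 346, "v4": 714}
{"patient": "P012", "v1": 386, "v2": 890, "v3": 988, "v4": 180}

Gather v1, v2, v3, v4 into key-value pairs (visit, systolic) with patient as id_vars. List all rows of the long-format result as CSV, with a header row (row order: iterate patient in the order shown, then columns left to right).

Each (patient, column) pair becomes one row: 3 × 4 = 12 rows.
For example, (P010, v1) → systolic=493.

patient,visit,systolic
P010,v1,493
P010,v2,909
P010,v3,846
P010,v4,198
P011,v1,491
P011,v2,799
P011,v3,346
P011,v4,714
P012,v1,386
P012,v2,890
P012,v3,988
P012,v4,180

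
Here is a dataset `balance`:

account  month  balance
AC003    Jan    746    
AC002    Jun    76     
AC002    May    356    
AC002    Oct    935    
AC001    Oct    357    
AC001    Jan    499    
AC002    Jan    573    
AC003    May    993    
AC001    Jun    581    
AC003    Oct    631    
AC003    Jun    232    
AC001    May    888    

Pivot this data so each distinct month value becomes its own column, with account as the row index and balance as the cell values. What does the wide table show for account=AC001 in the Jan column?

Wide layout: rows indexed by account, columns are the 4 distinct month values (Jan, Jun, May, Oct).
Cell (account=AC001, month=Jan) draws from the long row where account=AC001 and month=Jan, which has balance=499.

499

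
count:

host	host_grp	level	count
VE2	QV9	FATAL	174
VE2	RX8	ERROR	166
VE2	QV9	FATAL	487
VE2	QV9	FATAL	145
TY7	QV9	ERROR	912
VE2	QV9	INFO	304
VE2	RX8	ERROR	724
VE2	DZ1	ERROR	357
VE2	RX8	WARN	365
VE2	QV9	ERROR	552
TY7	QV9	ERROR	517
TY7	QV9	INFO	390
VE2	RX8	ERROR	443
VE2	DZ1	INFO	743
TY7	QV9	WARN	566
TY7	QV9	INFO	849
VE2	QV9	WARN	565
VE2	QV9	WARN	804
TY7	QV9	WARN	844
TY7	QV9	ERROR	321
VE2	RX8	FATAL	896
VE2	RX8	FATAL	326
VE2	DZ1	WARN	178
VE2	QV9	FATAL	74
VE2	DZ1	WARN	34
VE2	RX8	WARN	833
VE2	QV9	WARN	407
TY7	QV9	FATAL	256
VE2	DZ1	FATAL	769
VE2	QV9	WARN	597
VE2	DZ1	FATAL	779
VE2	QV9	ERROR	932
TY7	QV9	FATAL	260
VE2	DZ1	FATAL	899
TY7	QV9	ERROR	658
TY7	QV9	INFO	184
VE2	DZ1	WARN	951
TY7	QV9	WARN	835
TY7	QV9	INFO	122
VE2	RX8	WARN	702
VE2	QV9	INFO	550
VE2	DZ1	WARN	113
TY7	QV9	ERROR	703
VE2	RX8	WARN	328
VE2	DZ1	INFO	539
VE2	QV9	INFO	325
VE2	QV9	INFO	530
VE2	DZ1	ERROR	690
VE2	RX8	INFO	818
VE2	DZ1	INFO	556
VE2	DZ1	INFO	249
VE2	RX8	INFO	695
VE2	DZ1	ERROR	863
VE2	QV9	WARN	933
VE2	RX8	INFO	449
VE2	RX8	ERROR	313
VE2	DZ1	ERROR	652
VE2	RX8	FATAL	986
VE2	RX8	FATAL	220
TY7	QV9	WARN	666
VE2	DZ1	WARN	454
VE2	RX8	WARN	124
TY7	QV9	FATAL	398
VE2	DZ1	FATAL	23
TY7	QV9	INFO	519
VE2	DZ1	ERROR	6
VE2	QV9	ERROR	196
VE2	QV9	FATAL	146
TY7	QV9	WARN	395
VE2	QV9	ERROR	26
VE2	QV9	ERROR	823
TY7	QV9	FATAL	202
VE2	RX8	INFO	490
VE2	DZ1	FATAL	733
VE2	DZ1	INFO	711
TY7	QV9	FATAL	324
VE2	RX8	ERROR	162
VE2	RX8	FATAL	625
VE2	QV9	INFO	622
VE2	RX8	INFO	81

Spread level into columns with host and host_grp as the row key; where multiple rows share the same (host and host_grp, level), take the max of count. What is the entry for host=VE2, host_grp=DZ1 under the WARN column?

951

Rows with host=VE2, host_grp=DZ1 and level=WARN: count values are 178, 34, 951, 113, 454.
max(178, 34, 951, 113, 454) = 951.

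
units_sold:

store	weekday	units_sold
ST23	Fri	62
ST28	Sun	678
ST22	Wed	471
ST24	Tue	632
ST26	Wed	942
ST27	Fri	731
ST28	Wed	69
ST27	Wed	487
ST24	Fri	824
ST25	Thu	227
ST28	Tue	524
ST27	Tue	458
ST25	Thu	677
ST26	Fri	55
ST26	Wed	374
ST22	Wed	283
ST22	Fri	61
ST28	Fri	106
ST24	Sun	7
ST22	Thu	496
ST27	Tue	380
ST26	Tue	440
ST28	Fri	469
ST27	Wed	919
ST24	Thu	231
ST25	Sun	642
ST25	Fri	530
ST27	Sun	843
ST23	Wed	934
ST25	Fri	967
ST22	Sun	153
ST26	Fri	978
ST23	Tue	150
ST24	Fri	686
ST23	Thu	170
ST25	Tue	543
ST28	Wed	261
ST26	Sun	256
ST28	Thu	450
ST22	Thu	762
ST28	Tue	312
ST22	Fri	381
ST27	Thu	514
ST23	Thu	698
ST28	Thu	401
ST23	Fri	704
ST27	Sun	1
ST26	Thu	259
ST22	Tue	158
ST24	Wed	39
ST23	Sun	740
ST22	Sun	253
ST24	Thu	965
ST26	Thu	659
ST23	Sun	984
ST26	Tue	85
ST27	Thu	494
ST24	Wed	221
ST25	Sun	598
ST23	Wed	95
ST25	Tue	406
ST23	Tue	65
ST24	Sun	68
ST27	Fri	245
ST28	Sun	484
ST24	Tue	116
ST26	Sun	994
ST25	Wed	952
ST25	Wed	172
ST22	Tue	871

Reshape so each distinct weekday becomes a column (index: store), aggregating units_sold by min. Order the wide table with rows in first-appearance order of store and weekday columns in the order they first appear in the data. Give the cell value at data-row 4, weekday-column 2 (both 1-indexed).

7

With rows in first-appearance order of store, row 4 is store=ST24. weekday columns in first-appearance order: Fri, Sun, Wed, Tue, Thu; column 2 is Sun.
Long rows with store=ST24, weekday=Sun: min(7, 68) = 7.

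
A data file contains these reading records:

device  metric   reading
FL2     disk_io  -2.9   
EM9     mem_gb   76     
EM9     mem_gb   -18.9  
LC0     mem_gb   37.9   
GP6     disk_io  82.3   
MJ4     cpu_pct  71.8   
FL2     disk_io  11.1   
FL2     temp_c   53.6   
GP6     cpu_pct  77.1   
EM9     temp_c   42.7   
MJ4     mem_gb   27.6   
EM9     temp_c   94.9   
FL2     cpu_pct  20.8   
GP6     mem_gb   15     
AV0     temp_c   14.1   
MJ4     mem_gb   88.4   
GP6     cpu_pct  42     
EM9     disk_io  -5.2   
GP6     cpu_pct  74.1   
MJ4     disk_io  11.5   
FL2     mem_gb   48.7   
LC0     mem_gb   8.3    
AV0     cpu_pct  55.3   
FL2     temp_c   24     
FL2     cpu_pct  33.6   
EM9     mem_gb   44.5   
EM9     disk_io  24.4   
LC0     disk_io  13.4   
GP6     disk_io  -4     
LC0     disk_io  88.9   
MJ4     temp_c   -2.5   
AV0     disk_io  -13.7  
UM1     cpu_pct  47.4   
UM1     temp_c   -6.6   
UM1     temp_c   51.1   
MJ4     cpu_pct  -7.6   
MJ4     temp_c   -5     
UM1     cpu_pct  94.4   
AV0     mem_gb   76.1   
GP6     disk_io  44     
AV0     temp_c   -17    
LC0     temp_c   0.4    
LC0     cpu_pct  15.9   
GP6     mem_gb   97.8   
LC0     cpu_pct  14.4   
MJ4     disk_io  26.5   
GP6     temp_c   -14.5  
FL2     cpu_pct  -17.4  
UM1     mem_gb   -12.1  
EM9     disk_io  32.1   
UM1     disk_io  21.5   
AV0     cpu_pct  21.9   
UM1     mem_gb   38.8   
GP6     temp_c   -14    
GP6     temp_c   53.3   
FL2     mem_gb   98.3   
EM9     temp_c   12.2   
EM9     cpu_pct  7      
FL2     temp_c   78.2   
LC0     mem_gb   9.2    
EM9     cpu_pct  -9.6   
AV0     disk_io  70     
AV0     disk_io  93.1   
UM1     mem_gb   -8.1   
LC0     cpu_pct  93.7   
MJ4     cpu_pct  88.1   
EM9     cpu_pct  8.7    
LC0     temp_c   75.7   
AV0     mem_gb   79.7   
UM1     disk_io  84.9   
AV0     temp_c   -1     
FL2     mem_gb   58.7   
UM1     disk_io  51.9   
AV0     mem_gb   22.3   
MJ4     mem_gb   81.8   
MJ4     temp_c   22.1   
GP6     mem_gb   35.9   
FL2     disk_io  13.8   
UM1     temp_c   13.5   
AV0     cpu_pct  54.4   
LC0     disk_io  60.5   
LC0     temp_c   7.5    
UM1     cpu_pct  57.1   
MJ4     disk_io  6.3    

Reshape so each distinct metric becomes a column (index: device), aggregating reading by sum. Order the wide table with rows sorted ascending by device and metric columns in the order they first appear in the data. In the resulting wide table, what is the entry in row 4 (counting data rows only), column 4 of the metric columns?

With rows sorted ascending by device, row 4 is device=GP6. metric columns in first-appearance order: disk_io, mem_gb, cpu_pct, temp_c; column 4 is temp_c.
Long rows with device=GP6, metric=temp_c: -14.5 + -14 + 53.3 = 24.8.

24.8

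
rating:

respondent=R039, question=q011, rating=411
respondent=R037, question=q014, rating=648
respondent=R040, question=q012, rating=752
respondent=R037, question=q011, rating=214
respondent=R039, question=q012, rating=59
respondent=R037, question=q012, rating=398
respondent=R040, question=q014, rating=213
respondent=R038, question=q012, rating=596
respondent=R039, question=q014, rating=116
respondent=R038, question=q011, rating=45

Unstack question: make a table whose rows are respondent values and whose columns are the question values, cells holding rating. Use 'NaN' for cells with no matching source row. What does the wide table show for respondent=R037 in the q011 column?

214

The long row with respondent=R037, question=q011 has rating=214.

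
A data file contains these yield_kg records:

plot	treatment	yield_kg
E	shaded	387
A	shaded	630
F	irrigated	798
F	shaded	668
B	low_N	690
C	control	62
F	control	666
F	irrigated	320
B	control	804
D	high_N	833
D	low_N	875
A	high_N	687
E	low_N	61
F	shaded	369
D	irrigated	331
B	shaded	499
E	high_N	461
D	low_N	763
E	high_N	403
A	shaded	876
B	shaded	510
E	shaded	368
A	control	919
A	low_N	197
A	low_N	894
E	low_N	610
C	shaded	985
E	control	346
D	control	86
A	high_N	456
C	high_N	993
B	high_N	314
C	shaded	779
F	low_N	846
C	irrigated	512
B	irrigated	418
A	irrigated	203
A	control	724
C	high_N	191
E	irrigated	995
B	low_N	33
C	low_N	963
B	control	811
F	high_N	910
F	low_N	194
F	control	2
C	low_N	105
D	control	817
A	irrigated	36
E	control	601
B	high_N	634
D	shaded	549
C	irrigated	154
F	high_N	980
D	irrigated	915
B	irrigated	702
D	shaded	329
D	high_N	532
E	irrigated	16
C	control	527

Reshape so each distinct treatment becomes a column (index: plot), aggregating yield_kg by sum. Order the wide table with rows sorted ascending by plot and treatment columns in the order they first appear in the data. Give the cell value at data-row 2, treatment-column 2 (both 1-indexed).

With rows sorted ascending by plot, row 2 is plot=B. treatment columns in first-appearance order: shaded, irrigated, low_N, control, high_N; column 2 is irrigated.
Long rows with plot=B, treatment=irrigated: 418 + 702 = 1120.

1120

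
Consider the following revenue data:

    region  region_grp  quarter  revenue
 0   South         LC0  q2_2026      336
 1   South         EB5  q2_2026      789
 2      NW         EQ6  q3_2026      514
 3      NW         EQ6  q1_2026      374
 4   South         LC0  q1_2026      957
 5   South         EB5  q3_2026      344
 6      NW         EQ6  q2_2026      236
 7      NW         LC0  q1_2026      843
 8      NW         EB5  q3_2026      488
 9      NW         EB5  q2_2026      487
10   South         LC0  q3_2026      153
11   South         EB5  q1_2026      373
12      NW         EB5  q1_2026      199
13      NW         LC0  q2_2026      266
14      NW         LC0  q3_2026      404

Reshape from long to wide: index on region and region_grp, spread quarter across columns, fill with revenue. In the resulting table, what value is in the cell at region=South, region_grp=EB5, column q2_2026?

789

Wide layout: rows indexed by region and region_grp, columns are the 3 distinct quarter values (q2_2026, q3_2026, q1_2026).
Cell (region=South, region_grp=EB5, quarter=q2_2026) draws from the long row where region=South, region_grp=EB5 and quarter=q2_2026, which has revenue=789.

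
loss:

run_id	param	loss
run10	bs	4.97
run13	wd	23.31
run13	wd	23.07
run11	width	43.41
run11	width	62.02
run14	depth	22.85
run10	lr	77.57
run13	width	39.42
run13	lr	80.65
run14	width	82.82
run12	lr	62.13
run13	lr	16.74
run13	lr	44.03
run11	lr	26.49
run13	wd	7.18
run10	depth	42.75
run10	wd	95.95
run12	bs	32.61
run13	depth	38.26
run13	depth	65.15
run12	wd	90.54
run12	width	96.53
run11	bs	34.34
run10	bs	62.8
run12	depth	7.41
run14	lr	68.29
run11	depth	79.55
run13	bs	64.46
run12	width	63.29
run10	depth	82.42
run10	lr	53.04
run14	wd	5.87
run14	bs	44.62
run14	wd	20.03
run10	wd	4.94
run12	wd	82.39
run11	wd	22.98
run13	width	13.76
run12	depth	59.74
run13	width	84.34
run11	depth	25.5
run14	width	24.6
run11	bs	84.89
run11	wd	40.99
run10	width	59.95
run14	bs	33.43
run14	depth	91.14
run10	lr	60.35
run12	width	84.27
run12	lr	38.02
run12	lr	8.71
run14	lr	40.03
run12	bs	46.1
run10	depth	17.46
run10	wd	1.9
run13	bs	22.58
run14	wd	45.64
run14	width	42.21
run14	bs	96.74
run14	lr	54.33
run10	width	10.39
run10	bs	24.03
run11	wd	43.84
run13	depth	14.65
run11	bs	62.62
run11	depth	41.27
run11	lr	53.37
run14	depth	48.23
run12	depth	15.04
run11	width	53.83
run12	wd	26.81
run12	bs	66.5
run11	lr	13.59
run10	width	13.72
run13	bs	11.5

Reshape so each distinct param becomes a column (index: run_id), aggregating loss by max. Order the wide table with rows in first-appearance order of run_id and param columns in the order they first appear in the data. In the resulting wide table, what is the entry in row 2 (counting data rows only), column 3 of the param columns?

With rows in first-appearance order of run_id, row 2 is run_id=run13. param columns in first-appearance order: bs, wd, width, depth, lr; column 3 is width.
Long rows with run_id=run13, param=width: max(39.42, 13.76, 84.34) = 84.34.

84.34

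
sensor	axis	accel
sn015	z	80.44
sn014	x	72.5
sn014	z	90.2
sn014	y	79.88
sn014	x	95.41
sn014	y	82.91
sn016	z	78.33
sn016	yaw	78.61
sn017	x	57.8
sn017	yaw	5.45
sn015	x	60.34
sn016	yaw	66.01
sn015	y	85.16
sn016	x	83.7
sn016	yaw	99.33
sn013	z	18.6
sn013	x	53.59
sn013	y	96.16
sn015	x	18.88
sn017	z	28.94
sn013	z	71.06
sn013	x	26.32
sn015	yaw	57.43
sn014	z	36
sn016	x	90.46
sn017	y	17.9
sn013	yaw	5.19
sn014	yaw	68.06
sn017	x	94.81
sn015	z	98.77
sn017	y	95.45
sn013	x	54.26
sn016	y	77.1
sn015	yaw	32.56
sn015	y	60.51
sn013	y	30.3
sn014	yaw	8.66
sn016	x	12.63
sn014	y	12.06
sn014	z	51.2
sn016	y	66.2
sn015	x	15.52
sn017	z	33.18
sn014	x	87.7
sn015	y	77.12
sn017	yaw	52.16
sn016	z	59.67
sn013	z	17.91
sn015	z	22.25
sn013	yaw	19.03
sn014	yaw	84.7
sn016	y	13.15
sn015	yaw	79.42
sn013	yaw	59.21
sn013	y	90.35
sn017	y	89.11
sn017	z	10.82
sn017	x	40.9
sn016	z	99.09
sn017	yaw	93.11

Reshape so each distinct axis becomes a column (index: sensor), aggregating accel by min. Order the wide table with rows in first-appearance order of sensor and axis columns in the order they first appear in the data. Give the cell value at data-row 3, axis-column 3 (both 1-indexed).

13.15

With rows in first-appearance order of sensor, row 3 is sensor=sn016. axis columns in first-appearance order: z, x, y, yaw; column 3 is y.
Long rows with sensor=sn016, axis=y: min(77.1, 66.2, 13.15) = 13.15.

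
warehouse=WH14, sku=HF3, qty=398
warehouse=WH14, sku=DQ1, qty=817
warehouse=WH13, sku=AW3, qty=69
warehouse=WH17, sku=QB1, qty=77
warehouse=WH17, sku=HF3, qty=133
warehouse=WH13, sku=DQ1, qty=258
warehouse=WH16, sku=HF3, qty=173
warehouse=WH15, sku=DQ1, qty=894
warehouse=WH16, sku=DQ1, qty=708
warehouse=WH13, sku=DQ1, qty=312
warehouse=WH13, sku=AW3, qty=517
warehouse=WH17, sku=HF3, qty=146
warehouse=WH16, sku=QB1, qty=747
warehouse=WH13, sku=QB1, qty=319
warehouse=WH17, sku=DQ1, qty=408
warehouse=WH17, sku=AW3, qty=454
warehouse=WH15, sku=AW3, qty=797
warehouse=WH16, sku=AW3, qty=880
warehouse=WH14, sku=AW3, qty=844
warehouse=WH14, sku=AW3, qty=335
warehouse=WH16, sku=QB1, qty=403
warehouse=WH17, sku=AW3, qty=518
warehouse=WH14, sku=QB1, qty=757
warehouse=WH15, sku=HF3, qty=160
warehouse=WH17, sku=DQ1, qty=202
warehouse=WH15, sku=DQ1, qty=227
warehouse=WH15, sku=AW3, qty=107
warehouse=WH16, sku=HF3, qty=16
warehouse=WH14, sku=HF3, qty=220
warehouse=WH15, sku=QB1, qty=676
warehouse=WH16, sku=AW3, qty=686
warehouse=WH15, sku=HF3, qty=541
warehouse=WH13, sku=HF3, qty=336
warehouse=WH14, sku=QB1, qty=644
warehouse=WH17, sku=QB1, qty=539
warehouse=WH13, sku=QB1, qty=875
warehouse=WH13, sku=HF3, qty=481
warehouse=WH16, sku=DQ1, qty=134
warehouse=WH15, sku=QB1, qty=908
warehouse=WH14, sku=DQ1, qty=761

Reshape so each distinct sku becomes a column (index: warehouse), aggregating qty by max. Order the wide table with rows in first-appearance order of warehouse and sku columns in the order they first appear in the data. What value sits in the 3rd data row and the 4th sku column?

539

With rows in first-appearance order of warehouse, row 3 is warehouse=WH17. sku columns in first-appearance order: HF3, DQ1, AW3, QB1; column 4 is QB1.
Long rows with warehouse=WH17, sku=QB1: max(77, 539) = 539.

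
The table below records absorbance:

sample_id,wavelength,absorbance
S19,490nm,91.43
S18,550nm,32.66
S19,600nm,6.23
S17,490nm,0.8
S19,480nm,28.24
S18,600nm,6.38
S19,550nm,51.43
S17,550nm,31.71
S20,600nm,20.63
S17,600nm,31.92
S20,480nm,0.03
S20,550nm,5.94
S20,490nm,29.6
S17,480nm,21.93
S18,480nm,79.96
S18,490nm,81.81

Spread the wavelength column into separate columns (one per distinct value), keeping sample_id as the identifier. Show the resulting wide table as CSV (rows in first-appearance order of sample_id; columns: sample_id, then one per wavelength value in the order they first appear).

Columns: sample_id plus the 4 distinct wavelength values (490nm, 550nm, 600nm, 480nm).
For example, row S19 column 490nm takes absorbance=91.43 from the long row (S19, 490nm).

sample_id,490nm,550nm,600nm,480nm
S19,91.43,51.43,6.23,28.24
S18,81.81,32.66,6.38,79.96
S17,0.8,31.71,31.92,21.93
S20,29.6,5.94,20.63,0.03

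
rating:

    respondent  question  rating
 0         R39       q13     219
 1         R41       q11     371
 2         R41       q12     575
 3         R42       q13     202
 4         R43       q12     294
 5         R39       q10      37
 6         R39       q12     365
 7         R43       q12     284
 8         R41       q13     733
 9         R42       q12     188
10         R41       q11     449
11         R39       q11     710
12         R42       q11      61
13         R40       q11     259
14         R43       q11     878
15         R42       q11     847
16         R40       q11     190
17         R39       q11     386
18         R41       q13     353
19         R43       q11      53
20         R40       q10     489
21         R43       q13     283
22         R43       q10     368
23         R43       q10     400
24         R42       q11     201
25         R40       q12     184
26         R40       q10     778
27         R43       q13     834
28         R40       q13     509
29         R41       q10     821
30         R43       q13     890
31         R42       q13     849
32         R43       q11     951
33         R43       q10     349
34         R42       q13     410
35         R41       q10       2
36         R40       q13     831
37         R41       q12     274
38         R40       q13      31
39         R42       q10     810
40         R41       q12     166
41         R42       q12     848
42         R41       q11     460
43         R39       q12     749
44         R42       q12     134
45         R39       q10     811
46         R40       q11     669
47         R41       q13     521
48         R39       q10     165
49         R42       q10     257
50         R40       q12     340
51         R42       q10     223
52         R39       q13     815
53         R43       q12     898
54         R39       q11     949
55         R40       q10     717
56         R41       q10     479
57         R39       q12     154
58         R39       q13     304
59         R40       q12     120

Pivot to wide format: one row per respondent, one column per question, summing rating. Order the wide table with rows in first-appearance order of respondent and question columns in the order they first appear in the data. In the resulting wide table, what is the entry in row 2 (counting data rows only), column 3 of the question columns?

With rows in first-appearance order of respondent, row 2 is respondent=R41. question columns in first-appearance order: q13, q11, q12, q10; column 3 is q12.
Long rows with respondent=R41, question=q12: 575 + 274 + 166 = 1015.

1015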